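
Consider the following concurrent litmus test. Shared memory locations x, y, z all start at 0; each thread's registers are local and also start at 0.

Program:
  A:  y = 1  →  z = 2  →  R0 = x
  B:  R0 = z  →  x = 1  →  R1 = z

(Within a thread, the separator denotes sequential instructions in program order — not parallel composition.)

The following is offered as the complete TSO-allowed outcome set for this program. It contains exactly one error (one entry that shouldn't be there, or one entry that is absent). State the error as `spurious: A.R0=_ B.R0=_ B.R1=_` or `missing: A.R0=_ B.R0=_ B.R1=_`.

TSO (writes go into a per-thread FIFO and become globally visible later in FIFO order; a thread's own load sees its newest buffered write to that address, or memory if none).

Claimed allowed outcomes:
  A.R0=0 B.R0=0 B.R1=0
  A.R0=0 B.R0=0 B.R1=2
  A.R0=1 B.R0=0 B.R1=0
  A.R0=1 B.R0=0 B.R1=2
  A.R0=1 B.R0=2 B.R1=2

missing: A.R0=0 B.R0=2 B.R1=2

outcome vector order: (A.R0,B.R0,B.R1)
[TSO] allowed = {<0 0 0>; <0 0 2>; <0 2 2>; <1 0 0>; <1 0 2>; <1 2 2>}
TSO∖claimed = {<0 2 2>}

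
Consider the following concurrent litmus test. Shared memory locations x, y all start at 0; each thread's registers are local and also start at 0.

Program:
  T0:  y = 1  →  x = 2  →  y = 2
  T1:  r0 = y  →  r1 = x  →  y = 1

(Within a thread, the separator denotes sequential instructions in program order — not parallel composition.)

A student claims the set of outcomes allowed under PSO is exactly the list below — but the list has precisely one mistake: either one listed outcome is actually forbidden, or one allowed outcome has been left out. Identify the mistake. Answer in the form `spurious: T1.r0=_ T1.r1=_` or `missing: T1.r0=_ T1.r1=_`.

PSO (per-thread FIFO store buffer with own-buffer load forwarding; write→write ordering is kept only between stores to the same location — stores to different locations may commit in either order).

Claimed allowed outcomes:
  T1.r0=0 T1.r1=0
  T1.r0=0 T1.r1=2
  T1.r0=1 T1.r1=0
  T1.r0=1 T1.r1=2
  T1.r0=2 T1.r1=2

missing: T1.r0=2 T1.r1=0

outcome vector order: (T1.r0,T1.r1)
under PSO → <0 0> <0 2> <1 0> <1 2> <2 0> <2 2>
PSO∖claimed = {<2 0>}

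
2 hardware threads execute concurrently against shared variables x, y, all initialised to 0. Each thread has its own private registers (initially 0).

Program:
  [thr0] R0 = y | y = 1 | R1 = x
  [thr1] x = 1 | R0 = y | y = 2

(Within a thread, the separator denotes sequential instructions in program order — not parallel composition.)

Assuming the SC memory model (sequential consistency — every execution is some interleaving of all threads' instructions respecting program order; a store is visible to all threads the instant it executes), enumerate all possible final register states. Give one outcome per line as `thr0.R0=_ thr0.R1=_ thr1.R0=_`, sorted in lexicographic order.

outcome vector order: (thr0.R0,thr0.R1,thr1.R0)
|SC outcomes| = 4

thr0.R0=0 thr0.R1=0 thr1.R0=1
thr0.R0=0 thr0.R1=1 thr1.R0=0
thr0.R0=0 thr0.R1=1 thr1.R0=1
thr0.R0=2 thr0.R1=1 thr1.R0=0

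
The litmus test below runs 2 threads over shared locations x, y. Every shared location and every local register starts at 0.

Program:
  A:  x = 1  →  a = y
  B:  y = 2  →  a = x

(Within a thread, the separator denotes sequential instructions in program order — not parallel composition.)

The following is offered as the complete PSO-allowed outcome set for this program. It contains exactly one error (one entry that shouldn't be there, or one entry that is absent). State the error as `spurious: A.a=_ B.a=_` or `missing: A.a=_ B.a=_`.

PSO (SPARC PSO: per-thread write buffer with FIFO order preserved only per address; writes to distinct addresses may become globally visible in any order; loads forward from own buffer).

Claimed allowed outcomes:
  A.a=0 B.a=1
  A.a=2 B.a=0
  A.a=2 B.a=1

outcome vector order: (A.a,B.a)
under PSO → (0,0), (0,1), (2,0), (2,1)
PSO∖claimed = {(0,0)}

missing: A.a=0 B.a=0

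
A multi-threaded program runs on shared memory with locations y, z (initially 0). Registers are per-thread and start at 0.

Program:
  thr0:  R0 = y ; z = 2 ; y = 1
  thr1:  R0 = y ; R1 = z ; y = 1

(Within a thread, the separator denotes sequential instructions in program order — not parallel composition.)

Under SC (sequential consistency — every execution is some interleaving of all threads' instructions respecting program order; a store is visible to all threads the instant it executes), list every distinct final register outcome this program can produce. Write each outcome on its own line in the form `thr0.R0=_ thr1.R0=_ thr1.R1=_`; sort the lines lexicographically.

outcome vector order: (thr0.R0,thr1.R0,thr1.R1)
|SC outcomes| = 4

thr0.R0=0 thr1.R0=0 thr1.R1=0
thr0.R0=0 thr1.R0=0 thr1.R1=2
thr0.R0=0 thr1.R0=1 thr1.R1=2
thr0.R0=1 thr1.R0=0 thr1.R1=0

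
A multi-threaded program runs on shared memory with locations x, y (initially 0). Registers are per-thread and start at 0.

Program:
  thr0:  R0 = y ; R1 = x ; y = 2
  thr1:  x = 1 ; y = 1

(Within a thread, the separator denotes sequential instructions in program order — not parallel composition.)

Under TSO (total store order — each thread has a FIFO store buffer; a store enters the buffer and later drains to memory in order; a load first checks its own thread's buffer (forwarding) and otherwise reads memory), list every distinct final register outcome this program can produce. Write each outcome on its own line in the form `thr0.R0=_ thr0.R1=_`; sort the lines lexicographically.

thr0.R0=0 thr0.R1=0
thr0.R0=0 thr0.R1=1
thr0.R0=1 thr0.R1=1

outcome vector order: (thr0.R0,thr0.R1)
|TSO outcomes| = 3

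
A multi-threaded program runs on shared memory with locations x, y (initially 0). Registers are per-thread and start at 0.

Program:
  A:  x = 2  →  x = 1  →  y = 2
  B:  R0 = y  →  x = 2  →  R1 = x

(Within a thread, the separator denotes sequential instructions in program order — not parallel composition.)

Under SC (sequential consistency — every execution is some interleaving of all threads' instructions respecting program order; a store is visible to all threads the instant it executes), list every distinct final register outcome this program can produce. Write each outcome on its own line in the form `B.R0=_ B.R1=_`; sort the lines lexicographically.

B.R0=0 B.R1=1
B.R0=0 B.R1=2
B.R0=2 B.R1=2

outcome vector order: (B.R0,B.R1)
|SC outcomes| = 3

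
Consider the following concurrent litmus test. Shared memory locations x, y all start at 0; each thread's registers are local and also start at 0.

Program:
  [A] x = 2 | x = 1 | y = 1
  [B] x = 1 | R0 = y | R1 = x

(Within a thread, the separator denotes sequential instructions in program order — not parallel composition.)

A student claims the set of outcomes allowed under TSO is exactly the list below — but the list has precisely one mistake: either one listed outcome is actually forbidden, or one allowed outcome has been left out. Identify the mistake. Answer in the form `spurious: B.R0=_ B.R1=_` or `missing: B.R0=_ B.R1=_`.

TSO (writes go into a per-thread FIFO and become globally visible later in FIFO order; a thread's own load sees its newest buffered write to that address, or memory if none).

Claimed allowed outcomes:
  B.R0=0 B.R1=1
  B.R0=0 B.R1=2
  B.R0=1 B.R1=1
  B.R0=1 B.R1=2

outcome vector order: (B.R0,B.R1)
TSO (3): 0/1 0/2 1/1
claimed∖TSO = {1/2}

spurious: B.R0=1 B.R1=2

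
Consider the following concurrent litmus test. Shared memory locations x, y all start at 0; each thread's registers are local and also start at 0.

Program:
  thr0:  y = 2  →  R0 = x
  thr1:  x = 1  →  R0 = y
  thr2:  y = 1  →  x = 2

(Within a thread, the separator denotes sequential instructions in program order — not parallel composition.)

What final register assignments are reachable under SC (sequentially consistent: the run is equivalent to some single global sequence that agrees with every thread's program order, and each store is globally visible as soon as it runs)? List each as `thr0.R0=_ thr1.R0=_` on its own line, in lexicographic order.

thr0.R0=0 thr1.R0=1
thr0.R0=0 thr1.R0=2
thr0.R0=1 thr1.R0=0
thr0.R0=1 thr1.R0=1
thr0.R0=1 thr1.R0=2
thr0.R0=2 thr1.R0=0
thr0.R0=2 thr1.R0=1
thr0.R0=2 thr1.R0=2

outcome vector order: (thr0.R0,thr1.R0)
|SC outcomes| = 8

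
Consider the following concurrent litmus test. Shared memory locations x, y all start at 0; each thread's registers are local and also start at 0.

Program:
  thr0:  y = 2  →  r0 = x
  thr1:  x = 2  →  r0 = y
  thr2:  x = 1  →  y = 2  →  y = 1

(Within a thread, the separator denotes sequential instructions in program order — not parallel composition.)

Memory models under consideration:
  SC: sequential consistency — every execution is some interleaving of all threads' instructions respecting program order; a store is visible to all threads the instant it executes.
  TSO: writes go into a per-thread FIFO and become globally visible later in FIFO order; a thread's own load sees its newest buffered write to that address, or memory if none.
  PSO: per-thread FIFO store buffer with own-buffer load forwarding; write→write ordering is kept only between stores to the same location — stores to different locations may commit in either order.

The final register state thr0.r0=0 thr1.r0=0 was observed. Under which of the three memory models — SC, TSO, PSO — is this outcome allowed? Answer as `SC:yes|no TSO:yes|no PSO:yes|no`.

outcome vector order: (thr0.r0,thr1.r0)
SC: 8 outcomes — {0/1 0/2 1/0 1/1 1/2 2/0 2/1 2/2}
TSO: 9 outcomes — {0/0 0/1 0/2 1/0 1/1 1/2 2/0 2/1 2/2}
PSO: 9 outcomes — {0/0 0/1 0/2 1/0 1/1 1/2 2/0 2/1 2/2}
target 0/0 ∈ {TSO,PSO}

SC:no TSO:yes PSO:yes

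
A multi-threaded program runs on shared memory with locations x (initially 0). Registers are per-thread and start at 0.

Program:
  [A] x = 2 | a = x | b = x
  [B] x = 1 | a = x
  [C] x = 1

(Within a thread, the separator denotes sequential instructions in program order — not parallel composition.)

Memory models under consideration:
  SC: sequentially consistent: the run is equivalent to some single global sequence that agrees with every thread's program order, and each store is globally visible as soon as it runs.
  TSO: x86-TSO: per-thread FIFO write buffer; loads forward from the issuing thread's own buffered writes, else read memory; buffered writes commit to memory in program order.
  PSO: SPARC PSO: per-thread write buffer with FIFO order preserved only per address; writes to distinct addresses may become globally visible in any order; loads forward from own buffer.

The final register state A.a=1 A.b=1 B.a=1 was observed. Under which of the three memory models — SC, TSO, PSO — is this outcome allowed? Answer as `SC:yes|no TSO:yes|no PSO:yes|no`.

outcome vector order: (A.a,A.b,B.a)
under SC → <1 1 1> <1 1 2> <2 1 1> <2 1 2> <2 2 1> <2 2 2>
under TSO → <1 1 1> <1 1 2> <2 1 1> <2 1 2> <2 2 1> <2 2 2>
under PSO → <1 1 1> <1 1 2> <2 1 1> <2 1 2> <2 2 1> <2 2 2>
target <1 1 1> ∈ {SC,TSO,PSO}

SC:yes TSO:yes PSO:yes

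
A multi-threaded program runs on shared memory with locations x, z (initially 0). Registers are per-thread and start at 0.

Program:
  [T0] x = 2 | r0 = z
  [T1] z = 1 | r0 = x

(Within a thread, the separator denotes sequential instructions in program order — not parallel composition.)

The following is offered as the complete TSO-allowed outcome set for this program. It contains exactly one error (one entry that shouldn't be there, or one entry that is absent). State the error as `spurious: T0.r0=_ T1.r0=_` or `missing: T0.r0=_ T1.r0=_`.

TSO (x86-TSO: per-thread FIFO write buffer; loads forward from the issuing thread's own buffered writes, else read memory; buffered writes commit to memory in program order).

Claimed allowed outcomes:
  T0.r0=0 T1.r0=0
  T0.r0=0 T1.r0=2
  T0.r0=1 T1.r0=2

outcome vector order: (T0.r0,T1.r0)
[TSO] allowed = {(0,0), (0,2), (1,0), (1,2)}
TSO∖claimed = {(1,0)}

missing: T0.r0=1 T1.r0=0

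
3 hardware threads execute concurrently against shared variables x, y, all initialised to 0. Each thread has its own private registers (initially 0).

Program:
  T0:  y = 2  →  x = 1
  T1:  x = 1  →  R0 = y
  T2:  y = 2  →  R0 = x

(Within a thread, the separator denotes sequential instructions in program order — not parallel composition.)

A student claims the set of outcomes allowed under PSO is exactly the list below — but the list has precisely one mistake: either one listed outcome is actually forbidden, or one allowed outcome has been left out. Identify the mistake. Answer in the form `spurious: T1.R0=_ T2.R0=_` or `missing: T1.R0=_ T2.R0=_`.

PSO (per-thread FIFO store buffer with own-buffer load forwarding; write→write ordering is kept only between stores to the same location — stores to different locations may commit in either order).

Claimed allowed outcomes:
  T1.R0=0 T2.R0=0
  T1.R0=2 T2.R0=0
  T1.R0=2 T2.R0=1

outcome vector order: (T1.R0,T2.R0)
[PSO] allowed = {<0 0>, <0 1>, <2 0>, <2 1>}
PSO∖claimed = {<0 1>}

missing: T1.R0=0 T2.R0=1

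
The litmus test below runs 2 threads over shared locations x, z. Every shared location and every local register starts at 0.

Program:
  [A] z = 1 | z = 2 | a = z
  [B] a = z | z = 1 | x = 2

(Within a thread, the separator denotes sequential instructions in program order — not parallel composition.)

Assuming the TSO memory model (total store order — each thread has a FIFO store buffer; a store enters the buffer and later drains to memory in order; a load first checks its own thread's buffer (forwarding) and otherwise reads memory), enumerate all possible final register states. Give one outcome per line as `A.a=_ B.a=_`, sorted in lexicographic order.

outcome vector order: (A.a,B.a)
|TSO outcomes| = 6

A.a=1 B.a=0
A.a=1 B.a=1
A.a=1 B.a=2
A.a=2 B.a=0
A.a=2 B.a=1
A.a=2 B.a=2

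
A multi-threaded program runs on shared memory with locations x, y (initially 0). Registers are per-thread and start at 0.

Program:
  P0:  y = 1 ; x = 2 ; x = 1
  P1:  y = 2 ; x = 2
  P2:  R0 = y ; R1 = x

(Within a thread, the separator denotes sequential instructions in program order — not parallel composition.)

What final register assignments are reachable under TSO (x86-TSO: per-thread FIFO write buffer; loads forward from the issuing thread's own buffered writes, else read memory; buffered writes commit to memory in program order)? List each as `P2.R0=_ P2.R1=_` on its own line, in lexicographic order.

outcome vector order: (P2.R0,P2.R1)
|TSO outcomes| = 9

P2.R0=0 P2.R1=0
P2.R0=0 P2.R1=1
P2.R0=0 P2.R1=2
P2.R0=1 P2.R1=0
P2.R0=1 P2.R1=1
P2.R0=1 P2.R1=2
P2.R0=2 P2.R1=0
P2.R0=2 P2.R1=1
P2.R0=2 P2.R1=2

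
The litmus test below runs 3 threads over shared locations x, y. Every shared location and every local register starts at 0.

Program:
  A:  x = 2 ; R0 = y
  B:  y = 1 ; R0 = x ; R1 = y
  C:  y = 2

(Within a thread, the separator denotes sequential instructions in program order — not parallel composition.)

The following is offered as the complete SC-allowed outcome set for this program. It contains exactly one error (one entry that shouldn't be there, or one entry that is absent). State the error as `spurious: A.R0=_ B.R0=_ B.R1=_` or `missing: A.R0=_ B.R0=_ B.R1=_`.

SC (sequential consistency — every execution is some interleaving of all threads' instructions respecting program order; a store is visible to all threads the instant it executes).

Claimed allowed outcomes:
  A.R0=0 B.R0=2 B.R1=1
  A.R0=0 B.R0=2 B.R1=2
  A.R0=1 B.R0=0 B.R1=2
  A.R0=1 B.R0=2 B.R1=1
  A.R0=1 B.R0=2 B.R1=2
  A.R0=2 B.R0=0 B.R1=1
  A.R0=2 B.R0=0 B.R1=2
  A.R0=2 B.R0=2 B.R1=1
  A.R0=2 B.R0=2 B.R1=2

missing: A.R0=1 B.R0=0 B.R1=1

outcome vector order: (A.R0,B.R0,B.R1)
SC: 10 outcomes — {0/2/1, 0/2/2, 1/0/1, 1/0/2, 1/2/1, 1/2/2, 2/0/1, 2/0/2, 2/2/1, 2/2/2}
SC∖claimed = {1/0/1}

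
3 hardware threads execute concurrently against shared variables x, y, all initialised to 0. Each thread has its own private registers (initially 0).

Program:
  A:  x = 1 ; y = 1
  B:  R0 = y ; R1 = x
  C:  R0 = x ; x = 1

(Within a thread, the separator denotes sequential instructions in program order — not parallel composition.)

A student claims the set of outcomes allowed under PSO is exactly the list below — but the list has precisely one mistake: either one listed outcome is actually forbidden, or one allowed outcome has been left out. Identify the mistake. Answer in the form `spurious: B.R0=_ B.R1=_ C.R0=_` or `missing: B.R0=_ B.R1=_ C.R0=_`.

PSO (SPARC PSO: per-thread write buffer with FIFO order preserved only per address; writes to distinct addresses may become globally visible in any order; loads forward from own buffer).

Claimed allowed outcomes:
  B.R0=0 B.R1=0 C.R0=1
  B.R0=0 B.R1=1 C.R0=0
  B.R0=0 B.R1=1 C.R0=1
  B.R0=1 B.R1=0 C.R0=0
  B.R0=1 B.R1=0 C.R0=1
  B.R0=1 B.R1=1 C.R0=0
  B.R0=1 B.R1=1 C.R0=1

outcome vector order: (B.R0,B.R1,C.R0)
[PSO] allowed = {0/0/0; 0/0/1; 0/1/0; 0/1/1; 1/0/0; 1/0/1; 1/1/0; 1/1/1}
PSO∖claimed = {0/0/0}

missing: B.R0=0 B.R1=0 C.R0=0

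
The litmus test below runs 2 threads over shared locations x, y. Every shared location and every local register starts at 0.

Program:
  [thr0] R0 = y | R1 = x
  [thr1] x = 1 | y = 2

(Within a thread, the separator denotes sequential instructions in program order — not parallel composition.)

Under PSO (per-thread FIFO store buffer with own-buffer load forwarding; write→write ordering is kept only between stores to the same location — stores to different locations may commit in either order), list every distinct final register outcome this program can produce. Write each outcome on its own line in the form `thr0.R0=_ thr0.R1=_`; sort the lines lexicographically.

outcome vector order: (thr0.R0,thr0.R1)
|PSO outcomes| = 4

thr0.R0=0 thr0.R1=0
thr0.R0=0 thr0.R1=1
thr0.R0=2 thr0.R1=0
thr0.R0=2 thr0.R1=1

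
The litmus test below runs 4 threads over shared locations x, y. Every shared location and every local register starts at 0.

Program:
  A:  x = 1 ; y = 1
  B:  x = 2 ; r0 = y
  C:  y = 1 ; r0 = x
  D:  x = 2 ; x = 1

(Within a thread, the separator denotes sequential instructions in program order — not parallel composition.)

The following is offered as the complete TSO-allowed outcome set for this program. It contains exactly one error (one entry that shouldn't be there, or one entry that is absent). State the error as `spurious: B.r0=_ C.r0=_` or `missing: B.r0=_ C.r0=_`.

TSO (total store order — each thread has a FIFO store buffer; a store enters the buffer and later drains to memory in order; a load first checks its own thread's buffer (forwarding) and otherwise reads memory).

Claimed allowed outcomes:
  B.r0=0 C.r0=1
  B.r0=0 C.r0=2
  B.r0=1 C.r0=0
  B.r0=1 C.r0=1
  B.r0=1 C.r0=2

missing: B.r0=0 C.r0=0

outcome vector order: (B.r0,C.r0)
TSO (6): 00; 01; 02; 10; 11; 12
TSO∖claimed = {00}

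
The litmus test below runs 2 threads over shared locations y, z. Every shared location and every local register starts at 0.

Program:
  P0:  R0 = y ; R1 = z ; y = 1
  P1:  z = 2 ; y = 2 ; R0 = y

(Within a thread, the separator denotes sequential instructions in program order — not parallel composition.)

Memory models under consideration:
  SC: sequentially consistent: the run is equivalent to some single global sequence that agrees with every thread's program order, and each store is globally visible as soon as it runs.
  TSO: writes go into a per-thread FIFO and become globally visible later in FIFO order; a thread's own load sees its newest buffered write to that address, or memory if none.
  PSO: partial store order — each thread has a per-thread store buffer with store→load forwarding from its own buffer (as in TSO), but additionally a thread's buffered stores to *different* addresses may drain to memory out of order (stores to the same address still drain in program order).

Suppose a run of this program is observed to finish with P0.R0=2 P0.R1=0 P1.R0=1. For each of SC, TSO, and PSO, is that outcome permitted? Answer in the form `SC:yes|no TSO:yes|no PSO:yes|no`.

SC:no TSO:no PSO:yes

outcome vector order: (P0.R0,P0.R1,P1.R0)
[SC] allowed = {0/0/1; 0/0/2; 0/2/1; 0/2/2; 2/2/1; 2/2/2}
[TSO] allowed = {0/0/1; 0/0/2; 0/2/1; 0/2/2; 2/2/1; 2/2/2}
[PSO] allowed = {0/0/1; 0/0/2; 0/2/1; 0/2/2; 2/0/1; 2/0/2; 2/2/1; 2/2/2}
target 2/0/1 ∈ {PSO}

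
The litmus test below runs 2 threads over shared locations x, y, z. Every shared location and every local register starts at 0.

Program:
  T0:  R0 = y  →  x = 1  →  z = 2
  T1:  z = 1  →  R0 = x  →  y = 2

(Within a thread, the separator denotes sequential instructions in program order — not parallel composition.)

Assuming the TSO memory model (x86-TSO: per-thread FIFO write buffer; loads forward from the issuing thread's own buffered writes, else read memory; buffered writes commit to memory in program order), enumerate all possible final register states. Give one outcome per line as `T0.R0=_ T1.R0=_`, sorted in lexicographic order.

outcome vector order: (T0.R0,T1.R0)
|TSO outcomes| = 3

T0.R0=0 T1.R0=0
T0.R0=0 T1.R0=1
T0.R0=2 T1.R0=0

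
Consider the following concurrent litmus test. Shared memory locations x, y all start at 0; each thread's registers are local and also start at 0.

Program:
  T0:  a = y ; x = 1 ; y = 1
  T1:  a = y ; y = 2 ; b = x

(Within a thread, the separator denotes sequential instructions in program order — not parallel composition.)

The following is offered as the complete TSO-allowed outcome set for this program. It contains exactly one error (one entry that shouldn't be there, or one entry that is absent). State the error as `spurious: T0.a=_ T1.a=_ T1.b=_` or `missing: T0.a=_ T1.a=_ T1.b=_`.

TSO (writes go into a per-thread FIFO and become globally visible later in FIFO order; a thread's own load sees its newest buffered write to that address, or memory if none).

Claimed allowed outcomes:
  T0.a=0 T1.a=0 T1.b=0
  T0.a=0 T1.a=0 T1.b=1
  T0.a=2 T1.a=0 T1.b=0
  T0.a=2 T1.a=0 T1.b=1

missing: T0.a=0 T1.a=1 T1.b=1

outcome vector order: (T0.a,T1.a,T1.b)
under TSO → <0 0 0> <0 0 1> <0 1 1> <2 0 0> <2 0 1>
TSO∖claimed = {<0 1 1>}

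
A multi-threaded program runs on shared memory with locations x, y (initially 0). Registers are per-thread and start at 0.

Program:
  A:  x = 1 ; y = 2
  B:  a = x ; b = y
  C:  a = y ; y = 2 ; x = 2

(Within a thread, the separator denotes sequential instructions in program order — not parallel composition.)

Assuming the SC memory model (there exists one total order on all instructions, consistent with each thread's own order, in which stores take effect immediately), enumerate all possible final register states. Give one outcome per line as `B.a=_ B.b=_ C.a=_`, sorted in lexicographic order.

B.a=0 B.b=0 C.a=0
B.a=0 B.b=0 C.a=2
B.a=0 B.b=2 C.a=0
B.a=0 B.b=2 C.a=2
B.a=1 B.b=0 C.a=0
B.a=1 B.b=0 C.a=2
B.a=1 B.b=2 C.a=0
B.a=1 B.b=2 C.a=2
B.a=2 B.b=2 C.a=0
B.a=2 B.b=2 C.a=2

outcome vector order: (B.a,B.b,C.a)
|SC outcomes| = 10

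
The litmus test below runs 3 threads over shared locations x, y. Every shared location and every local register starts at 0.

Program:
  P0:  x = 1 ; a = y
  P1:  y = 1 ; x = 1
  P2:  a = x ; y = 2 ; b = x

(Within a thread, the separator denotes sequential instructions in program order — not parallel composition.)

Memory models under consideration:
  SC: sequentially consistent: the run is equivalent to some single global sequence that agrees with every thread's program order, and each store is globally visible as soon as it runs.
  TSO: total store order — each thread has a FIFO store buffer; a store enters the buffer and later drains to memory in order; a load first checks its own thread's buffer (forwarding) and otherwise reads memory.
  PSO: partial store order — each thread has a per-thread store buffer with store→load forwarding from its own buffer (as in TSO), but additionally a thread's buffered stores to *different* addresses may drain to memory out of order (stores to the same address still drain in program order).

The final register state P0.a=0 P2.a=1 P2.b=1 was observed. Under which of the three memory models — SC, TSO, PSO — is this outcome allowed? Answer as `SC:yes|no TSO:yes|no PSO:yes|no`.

outcome vector order: (P0.a,P2.a,P2.b)
under SC → <0 0 1> <0 1 1> <1 0 0> <1 0 1> <1 1 1> <2 0 0> <2 0 1> <2 1 1>
under TSO → <0 0 0> <0 0 1> <0 1 1> <1 0 0> <1 0 1> <1 1 1> <2 0 0> <2 0 1> <2 1 1>
under PSO → <0 0 0> <0 0 1> <0 1 1> <1 0 0> <1 0 1> <1 1 1> <2 0 0> <2 0 1> <2 1 1>
target <0 1 1> ∈ {SC,TSO,PSO}

SC:yes TSO:yes PSO:yes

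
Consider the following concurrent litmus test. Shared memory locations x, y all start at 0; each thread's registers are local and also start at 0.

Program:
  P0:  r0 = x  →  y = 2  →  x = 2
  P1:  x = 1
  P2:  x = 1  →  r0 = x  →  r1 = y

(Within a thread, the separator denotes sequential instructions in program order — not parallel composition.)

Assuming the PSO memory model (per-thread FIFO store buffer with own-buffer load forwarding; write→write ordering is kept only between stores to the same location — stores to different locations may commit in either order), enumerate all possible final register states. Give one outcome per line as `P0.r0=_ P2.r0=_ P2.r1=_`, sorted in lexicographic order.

outcome vector order: (P0.r0,P2.r0,P2.r1)
|PSO outcomes| = 8

P0.r0=0 P2.r0=1 P2.r1=0
P0.r0=0 P2.r0=1 P2.r1=2
P0.r0=0 P2.r0=2 P2.r1=0
P0.r0=0 P2.r0=2 P2.r1=2
P0.r0=1 P2.r0=1 P2.r1=0
P0.r0=1 P2.r0=1 P2.r1=2
P0.r0=1 P2.r0=2 P2.r1=0
P0.r0=1 P2.r0=2 P2.r1=2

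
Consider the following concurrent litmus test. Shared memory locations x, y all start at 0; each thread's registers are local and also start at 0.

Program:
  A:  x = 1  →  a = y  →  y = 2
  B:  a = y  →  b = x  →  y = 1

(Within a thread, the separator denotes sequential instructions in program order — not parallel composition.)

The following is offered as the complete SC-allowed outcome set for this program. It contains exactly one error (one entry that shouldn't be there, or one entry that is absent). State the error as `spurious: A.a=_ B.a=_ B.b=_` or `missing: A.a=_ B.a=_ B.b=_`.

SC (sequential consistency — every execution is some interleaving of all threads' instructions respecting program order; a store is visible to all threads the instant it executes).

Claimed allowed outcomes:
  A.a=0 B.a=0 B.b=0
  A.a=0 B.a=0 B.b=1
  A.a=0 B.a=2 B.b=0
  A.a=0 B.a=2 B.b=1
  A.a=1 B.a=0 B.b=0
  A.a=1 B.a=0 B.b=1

outcome vector order: (A.a,B.a,B.b)
under SC → 0/0/0 0/0/1 0/2/1 1/0/0 1/0/1
claimed∖SC = {0/2/0}

spurious: A.a=0 B.a=2 B.b=0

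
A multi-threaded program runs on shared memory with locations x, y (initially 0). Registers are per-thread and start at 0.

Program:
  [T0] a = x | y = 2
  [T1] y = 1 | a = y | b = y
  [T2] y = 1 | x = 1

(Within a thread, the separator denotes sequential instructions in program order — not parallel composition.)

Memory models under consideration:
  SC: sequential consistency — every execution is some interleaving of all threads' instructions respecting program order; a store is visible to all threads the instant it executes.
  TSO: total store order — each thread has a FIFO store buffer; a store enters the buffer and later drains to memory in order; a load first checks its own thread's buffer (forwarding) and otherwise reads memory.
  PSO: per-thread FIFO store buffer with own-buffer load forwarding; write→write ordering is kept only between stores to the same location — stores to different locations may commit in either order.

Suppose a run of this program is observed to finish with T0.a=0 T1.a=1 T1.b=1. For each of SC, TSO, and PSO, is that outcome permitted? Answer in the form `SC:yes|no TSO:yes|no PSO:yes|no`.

outcome vector order: (T0.a,T1.a,T1.b)
[SC] allowed = {(0,1,1) (0,1,2) (0,2,1) (0,2,2) (1,1,1) (1,1,2) (1,2,2)}
[TSO] allowed = {(0,1,1) (0,1,2) (0,2,1) (0,2,2) (1,1,1) (1,1,2) (1,2,2)}
[PSO] allowed = {(0,1,1) (0,1,2) (0,2,1) (0,2,2) (1,1,1) (1,1,2) (1,2,1) (1,2,2)}
target (0,1,1) ∈ {SC,TSO,PSO}

SC:yes TSO:yes PSO:yes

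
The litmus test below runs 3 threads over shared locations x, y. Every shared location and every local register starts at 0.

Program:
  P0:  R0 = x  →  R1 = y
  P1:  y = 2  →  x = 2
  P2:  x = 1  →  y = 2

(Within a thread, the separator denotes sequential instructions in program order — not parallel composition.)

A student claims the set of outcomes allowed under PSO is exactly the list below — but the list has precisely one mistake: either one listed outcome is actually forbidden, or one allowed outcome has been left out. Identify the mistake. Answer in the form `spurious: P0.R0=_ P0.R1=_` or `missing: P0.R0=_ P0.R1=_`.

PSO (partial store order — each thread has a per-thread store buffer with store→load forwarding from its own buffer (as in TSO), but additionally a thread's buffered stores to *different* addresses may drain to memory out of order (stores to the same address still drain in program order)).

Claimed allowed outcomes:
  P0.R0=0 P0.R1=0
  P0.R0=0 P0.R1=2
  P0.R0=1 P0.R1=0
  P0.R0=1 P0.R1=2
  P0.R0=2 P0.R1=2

outcome vector order: (P0.R0,P0.R1)
[PSO] allowed = {0/0; 0/2; 1/0; 1/2; 2/0; 2/2}
PSO∖claimed = {2/0}

missing: P0.R0=2 P0.R1=0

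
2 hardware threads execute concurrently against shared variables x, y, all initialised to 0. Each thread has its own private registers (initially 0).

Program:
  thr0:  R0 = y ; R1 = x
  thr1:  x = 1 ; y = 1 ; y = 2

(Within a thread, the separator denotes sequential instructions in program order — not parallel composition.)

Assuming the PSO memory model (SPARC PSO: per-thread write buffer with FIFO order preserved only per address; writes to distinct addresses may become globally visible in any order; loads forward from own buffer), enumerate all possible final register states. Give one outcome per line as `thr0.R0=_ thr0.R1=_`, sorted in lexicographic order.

outcome vector order: (thr0.R0,thr0.R1)
|PSO outcomes| = 6

thr0.R0=0 thr0.R1=0
thr0.R0=0 thr0.R1=1
thr0.R0=1 thr0.R1=0
thr0.R0=1 thr0.R1=1
thr0.R0=2 thr0.R1=0
thr0.R0=2 thr0.R1=1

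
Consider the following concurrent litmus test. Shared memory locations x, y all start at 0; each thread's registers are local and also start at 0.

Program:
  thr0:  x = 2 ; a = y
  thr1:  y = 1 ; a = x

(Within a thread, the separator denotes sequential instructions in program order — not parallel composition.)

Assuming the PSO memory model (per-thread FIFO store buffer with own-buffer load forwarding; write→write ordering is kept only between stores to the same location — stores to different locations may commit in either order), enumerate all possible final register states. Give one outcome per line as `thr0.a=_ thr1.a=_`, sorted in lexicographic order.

outcome vector order: (thr0.a,thr1.a)
|PSO outcomes| = 4

thr0.a=0 thr1.a=0
thr0.a=0 thr1.a=2
thr0.a=1 thr1.a=0
thr0.a=1 thr1.a=2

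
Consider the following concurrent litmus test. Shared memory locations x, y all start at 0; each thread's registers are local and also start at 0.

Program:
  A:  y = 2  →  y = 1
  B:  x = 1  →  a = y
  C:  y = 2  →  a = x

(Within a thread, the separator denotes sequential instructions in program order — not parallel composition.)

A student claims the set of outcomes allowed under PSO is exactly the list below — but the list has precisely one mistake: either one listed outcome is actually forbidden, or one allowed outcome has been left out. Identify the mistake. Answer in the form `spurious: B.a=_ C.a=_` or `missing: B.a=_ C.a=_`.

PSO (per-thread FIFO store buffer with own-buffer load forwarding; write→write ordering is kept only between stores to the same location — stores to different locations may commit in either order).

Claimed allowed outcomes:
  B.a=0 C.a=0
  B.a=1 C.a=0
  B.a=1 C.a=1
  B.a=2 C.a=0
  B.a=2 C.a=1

outcome vector order: (B.a,C.a)
under PSO → 00 01 10 11 20 21
PSO∖claimed = {01}

missing: B.a=0 C.a=1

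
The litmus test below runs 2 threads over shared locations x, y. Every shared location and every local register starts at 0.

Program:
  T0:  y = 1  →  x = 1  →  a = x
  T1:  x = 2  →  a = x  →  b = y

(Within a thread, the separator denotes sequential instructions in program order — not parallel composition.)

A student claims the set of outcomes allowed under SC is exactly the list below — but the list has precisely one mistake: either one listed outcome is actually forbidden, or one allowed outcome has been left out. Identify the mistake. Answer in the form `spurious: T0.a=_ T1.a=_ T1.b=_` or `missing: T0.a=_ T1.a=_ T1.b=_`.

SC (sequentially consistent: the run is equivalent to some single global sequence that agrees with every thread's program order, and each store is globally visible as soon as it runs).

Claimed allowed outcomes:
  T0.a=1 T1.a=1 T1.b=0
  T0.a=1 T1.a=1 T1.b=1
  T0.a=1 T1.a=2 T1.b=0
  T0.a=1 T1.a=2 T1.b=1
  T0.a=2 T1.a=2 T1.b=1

outcome vector order: (T0.a,T1.a,T1.b)
SC: 4 outcomes — {1/1/1; 1/2/0; 1/2/1; 2/2/1}
claimed∖SC = {1/1/0}

spurious: T0.a=1 T1.a=1 T1.b=0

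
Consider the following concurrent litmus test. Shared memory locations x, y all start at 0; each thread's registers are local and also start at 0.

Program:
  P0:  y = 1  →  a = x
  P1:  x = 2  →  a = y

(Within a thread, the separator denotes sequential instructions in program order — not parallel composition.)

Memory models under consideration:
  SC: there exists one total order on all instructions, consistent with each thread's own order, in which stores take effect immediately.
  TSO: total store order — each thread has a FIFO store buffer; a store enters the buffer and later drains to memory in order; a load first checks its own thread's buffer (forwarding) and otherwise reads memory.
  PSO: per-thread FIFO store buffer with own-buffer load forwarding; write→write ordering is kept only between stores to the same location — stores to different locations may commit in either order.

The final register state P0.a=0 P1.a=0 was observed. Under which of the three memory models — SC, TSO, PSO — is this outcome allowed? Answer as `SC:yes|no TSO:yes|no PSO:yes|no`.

SC:no TSO:yes PSO:yes

outcome vector order: (P0.a,P1.a)
SC: 3 outcomes — {0/1 2/0 2/1}
TSO: 4 outcomes — {0/0 0/1 2/0 2/1}
PSO: 4 outcomes — {0/0 0/1 2/0 2/1}
target 0/0 ∈ {TSO,PSO}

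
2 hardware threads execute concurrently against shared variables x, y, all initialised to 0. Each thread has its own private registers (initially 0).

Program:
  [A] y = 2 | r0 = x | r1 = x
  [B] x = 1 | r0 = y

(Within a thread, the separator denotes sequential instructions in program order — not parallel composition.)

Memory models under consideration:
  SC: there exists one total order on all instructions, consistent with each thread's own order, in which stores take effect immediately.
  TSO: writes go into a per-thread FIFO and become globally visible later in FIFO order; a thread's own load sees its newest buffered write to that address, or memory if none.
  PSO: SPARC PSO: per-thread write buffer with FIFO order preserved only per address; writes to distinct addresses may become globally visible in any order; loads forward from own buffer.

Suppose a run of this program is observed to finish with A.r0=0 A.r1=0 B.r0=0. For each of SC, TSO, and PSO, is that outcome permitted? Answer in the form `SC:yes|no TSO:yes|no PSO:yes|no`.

SC:no TSO:yes PSO:yes

outcome vector order: (A.r0,A.r1,B.r0)
SC: 4 outcomes — {(0,0,2) (0,1,2) (1,1,0) (1,1,2)}
TSO: 6 outcomes — {(0,0,0) (0,0,2) (0,1,0) (0,1,2) (1,1,0) (1,1,2)}
PSO: 6 outcomes — {(0,0,0) (0,0,2) (0,1,0) (0,1,2) (1,1,0) (1,1,2)}
target (0,0,0) ∈ {TSO,PSO}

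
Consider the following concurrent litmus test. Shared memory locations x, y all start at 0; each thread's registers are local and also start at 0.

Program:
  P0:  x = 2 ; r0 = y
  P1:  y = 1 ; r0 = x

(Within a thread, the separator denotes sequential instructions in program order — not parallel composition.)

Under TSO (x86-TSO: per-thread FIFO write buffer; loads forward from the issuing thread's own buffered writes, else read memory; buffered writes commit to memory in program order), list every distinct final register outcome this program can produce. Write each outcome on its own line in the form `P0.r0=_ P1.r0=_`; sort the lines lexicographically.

P0.r0=0 P1.r0=0
P0.r0=0 P1.r0=2
P0.r0=1 P1.r0=0
P0.r0=1 P1.r0=2

outcome vector order: (P0.r0,P1.r0)
|TSO outcomes| = 4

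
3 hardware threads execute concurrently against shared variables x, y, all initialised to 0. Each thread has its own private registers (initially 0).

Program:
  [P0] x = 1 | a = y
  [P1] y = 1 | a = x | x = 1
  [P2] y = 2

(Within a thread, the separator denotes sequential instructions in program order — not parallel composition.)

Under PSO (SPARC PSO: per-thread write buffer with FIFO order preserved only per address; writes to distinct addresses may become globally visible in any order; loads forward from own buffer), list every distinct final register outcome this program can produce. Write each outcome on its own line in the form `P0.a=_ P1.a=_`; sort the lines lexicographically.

outcome vector order: (P0.a,P1.a)
|PSO outcomes| = 6

P0.a=0 P1.a=0
P0.a=0 P1.a=1
P0.a=1 P1.a=0
P0.a=1 P1.a=1
P0.a=2 P1.a=0
P0.a=2 P1.a=1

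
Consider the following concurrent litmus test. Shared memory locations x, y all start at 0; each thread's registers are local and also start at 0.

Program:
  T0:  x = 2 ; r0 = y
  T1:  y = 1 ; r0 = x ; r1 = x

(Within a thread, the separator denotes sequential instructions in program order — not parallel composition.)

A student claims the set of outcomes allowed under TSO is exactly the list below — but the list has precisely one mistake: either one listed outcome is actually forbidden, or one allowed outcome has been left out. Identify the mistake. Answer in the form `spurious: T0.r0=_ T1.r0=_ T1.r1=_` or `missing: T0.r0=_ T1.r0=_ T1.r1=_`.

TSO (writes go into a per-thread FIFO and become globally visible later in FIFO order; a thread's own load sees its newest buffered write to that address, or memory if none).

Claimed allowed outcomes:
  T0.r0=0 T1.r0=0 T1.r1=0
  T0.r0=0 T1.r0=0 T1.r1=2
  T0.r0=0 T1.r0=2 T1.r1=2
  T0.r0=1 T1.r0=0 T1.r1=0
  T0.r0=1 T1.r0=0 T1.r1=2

missing: T0.r0=1 T1.r0=2 T1.r1=2

outcome vector order: (T0.r0,T1.r0,T1.r1)
TSO (6): <0 0 0>; <0 0 2>; <0 2 2>; <1 0 0>; <1 0 2>; <1 2 2>
TSO∖claimed = {<1 2 2>}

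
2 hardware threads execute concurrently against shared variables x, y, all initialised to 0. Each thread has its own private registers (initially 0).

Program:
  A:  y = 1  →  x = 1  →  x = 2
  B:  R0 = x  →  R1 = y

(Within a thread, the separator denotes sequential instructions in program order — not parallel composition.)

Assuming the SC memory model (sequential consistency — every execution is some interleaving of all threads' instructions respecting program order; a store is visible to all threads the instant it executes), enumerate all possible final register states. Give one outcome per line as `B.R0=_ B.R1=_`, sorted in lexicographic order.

B.R0=0 B.R1=0
B.R0=0 B.R1=1
B.R0=1 B.R1=1
B.R0=2 B.R1=1

outcome vector order: (B.R0,B.R1)
|SC outcomes| = 4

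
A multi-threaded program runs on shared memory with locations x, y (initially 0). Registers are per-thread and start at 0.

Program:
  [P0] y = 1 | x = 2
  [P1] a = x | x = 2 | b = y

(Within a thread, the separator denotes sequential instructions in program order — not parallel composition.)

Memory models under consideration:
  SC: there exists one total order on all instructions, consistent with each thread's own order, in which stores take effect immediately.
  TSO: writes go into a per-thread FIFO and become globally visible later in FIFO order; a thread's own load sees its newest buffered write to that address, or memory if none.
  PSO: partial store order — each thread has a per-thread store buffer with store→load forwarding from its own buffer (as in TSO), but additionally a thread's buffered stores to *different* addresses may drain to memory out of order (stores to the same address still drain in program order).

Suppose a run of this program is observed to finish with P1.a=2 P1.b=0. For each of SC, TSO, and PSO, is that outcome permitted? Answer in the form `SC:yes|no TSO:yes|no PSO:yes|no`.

SC:no TSO:no PSO:yes

outcome vector order: (P1.a,P1.b)
under SC → <0 0>; <0 1>; <2 1>
under TSO → <0 0>; <0 1>; <2 1>
under PSO → <0 0>; <0 1>; <2 0>; <2 1>
target <2 0> ∈ {PSO}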